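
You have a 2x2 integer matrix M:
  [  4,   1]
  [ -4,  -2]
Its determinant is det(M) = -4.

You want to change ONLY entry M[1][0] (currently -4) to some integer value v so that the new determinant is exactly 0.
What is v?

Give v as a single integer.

det is linear in entry M[1][0]: det = old_det + (v - -4) * C_10
Cofactor C_10 = -1
Want det = 0: -4 + (v - -4) * -1 = 0
  (v - -4) = 4 / -1 = -4
  v = -4 + (-4) = -8

Answer: -8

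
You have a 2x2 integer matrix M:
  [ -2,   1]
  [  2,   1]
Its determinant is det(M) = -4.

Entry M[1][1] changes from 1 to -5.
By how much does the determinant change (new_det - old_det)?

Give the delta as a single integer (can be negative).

Answer: 12

Derivation:
Cofactor C_11 = -2
Entry delta = -5 - 1 = -6
Det delta = entry_delta * cofactor = -6 * -2 = 12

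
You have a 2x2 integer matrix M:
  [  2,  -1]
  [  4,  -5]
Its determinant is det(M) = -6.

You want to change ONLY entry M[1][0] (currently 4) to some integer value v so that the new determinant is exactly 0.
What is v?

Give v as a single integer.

Answer: 10

Derivation:
det is linear in entry M[1][0]: det = old_det + (v - 4) * C_10
Cofactor C_10 = 1
Want det = 0: -6 + (v - 4) * 1 = 0
  (v - 4) = 6 / 1 = 6
  v = 4 + (6) = 10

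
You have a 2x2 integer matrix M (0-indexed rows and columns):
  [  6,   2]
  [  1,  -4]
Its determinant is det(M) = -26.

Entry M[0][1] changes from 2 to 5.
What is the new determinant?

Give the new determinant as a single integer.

Answer: -29

Derivation:
det is linear in row 0: changing M[0][1] by delta changes det by delta * cofactor(0,1).
Cofactor C_01 = (-1)^(0+1) * minor(0,1) = -1
Entry delta = 5 - 2 = 3
Det delta = 3 * -1 = -3
New det = -26 + -3 = -29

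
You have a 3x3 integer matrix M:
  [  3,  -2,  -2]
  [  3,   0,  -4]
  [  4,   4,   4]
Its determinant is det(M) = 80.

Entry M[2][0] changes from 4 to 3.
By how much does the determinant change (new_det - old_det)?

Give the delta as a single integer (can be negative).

Answer: -8

Derivation:
Cofactor C_20 = 8
Entry delta = 3 - 4 = -1
Det delta = entry_delta * cofactor = -1 * 8 = -8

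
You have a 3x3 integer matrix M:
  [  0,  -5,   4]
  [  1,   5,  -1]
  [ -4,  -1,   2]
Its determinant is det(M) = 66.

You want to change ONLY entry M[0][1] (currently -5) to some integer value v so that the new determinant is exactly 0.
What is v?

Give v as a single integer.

det is linear in entry M[0][1]: det = old_det + (v - -5) * C_01
Cofactor C_01 = 2
Want det = 0: 66 + (v - -5) * 2 = 0
  (v - -5) = -66 / 2 = -33
  v = -5 + (-33) = -38

Answer: -38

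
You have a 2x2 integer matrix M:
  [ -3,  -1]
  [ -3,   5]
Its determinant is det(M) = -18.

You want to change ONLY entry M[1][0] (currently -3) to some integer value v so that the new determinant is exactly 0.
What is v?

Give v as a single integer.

det is linear in entry M[1][0]: det = old_det + (v - -3) * C_10
Cofactor C_10 = 1
Want det = 0: -18 + (v - -3) * 1 = 0
  (v - -3) = 18 / 1 = 18
  v = -3 + (18) = 15

Answer: 15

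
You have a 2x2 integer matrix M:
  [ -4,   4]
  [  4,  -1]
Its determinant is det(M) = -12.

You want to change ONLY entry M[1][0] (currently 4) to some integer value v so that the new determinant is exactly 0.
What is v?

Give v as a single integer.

det is linear in entry M[1][0]: det = old_det + (v - 4) * C_10
Cofactor C_10 = -4
Want det = 0: -12 + (v - 4) * -4 = 0
  (v - 4) = 12 / -4 = -3
  v = 4 + (-3) = 1

Answer: 1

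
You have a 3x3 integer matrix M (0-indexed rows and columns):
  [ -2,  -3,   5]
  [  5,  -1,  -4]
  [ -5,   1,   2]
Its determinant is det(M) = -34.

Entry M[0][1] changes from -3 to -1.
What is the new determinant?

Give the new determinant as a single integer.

Answer: -14

Derivation:
det is linear in row 0: changing M[0][1] by delta changes det by delta * cofactor(0,1).
Cofactor C_01 = (-1)^(0+1) * minor(0,1) = 10
Entry delta = -1 - -3 = 2
Det delta = 2 * 10 = 20
New det = -34 + 20 = -14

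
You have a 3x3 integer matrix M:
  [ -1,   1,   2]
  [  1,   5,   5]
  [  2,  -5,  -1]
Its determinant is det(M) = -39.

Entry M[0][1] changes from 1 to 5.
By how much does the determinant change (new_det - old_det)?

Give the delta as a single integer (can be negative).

Answer: 44

Derivation:
Cofactor C_01 = 11
Entry delta = 5 - 1 = 4
Det delta = entry_delta * cofactor = 4 * 11 = 44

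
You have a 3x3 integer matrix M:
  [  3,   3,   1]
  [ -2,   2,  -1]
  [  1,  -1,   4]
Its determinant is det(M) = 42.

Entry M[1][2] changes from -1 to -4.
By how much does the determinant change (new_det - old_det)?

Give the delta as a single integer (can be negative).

Cofactor C_12 = 6
Entry delta = -4 - -1 = -3
Det delta = entry_delta * cofactor = -3 * 6 = -18

Answer: -18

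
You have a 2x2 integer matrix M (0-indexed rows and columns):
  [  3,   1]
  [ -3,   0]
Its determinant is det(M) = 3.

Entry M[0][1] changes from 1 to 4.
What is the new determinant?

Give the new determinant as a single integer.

det is linear in row 0: changing M[0][1] by delta changes det by delta * cofactor(0,1).
Cofactor C_01 = (-1)^(0+1) * minor(0,1) = 3
Entry delta = 4 - 1 = 3
Det delta = 3 * 3 = 9
New det = 3 + 9 = 12

Answer: 12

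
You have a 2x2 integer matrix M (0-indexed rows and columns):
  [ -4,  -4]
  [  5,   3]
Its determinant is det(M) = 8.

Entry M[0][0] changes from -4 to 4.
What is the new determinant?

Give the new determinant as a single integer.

det is linear in row 0: changing M[0][0] by delta changes det by delta * cofactor(0,0).
Cofactor C_00 = (-1)^(0+0) * minor(0,0) = 3
Entry delta = 4 - -4 = 8
Det delta = 8 * 3 = 24
New det = 8 + 24 = 32

Answer: 32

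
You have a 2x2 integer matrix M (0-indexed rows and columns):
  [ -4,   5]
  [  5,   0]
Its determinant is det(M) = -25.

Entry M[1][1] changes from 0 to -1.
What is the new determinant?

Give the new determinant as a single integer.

Answer: -21

Derivation:
det is linear in row 1: changing M[1][1] by delta changes det by delta * cofactor(1,1).
Cofactor C_11 = (-1)^(1+1) * minor(1,1) = -4
Entry delta = -1 - 0 = -1
Det delta = -1 * -4 = 4
New det = -25 + 4 = -21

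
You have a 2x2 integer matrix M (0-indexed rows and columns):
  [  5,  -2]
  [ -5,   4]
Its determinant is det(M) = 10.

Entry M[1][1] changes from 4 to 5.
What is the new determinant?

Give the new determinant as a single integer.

det is linear in row 1: changing M[1][1] by delta changes det by delta * cofactor(1,1).
Cofactor C_11 = (-1)^(1+1) * minor(1,1) = 5
Entry delta = 5 - 4 = 1
Det delta = 1 * 5 = 5
New det = 10 + 5 = 15

Answer: 15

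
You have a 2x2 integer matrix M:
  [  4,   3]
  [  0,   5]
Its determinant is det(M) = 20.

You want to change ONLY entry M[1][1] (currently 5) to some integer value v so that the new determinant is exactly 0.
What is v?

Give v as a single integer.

Answer: 0

Derivation:
det is linear in entry M[1][1]: det = old_det + (v - 5) * C_11
Cofactor C_11 = 4
Want det = 0: 20 + (v - 5) * 4 = 0
  (v - 5) = -20 / 4 = -5
  v = 5 + (-5) = 0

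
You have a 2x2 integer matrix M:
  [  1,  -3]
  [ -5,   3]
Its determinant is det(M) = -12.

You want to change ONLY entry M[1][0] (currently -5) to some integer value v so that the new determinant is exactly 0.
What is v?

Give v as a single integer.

Answer: -1

Derivation:
det is linear in entry M[1][0]: det = old_det + (v - -5) * C_10
Cofactor C_10 = 3
Want det = 0: -12 + (v - -5) * 3 = 0
  (v - -5) = 12 / 3 = 4
  v = -5 + (4) = -1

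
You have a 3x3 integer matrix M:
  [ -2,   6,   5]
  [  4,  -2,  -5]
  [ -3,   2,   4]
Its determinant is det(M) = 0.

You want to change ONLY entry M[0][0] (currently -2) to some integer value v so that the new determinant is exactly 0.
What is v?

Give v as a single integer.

Answer: -2

Derivation:
det is linear in entry M[0][0]: det = old_det + (v - -2) * C_00
Cofactor C_00 = 2
Want det = 0: 0 + (v - -2) * 2 = 0
  (v - -2) = 0 / 2 = 0
  v = -2 + (0) = -2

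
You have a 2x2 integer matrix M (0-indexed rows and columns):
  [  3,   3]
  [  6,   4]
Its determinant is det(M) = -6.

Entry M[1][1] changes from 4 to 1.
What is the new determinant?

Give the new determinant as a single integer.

Answer: -15

Derivation:
det is linear in row 1: changing M[1][1] by delta changes det by delta * cofactor(1,1).
Cofactor C_11 = (-1)^(1+1) * minor(1,1) = 3
Entry delta = 1 - 4 = -3
Det delta = -3 * 3 = -9
New det = -6 + -9 = -15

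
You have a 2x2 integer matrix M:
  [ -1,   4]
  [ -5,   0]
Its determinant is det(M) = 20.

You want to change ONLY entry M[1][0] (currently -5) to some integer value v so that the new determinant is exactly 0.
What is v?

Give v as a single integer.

Answer: 0

Derivation:
det is linear in entry M[1][0]: det = old_det + (v - -5) * C_10
Cofactor C_10 = -4
Want det = 0: 20 + (v - -5) * -4 = 0
  (v - -5) = -20 / -4 = 5
  v = -5 + (5) = 0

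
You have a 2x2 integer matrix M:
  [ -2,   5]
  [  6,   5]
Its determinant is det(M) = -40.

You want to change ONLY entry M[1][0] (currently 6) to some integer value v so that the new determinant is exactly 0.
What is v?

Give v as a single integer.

det is linear in entry M[1][0]: det = old_det + (v - 6) * C_10
Cofactor C_10 = -5
Want det = 0: -40 + (v - 6) * -5 = 0
  (v - 6) = 40 / -5 = -8
  v = 6 + (-8) = -2

Answer: -2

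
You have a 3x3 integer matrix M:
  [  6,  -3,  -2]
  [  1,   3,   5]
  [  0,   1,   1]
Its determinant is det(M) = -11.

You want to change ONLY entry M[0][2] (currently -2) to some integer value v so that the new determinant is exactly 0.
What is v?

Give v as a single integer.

Answer: 9

Derivation:
det is linear in entry M[0][2]: det = old_det + (v - -2) * C_02
Cofactor C_02 = 1
Want det = 0: -11 + (v - -2) * 1 = 0
  (v - -2) = 11 / 1 = 11
  v = -2 + (11) = 9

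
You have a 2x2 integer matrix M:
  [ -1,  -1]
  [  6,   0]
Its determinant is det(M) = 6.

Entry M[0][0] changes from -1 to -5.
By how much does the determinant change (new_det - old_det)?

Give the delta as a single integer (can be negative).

Answer: 0

Derivation:
Cofactor C_00 = 0
Entry delta = -5 - -1 = -4
Det delta = entry_delta * cofactor = -4 * 0 = 0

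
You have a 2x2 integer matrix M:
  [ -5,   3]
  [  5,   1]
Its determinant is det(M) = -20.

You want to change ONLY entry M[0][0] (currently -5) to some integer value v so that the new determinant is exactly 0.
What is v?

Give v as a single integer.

Answer: 15

Derivation:
det is linear in entry M[0][0]: det = old_det + (v - -5) * C_00
Cofactor C_00 = 1
Want det = 0: -20 + (v - -5) * 1 = 0
  (v - -5) = 20 / 1 = 20
  v = -5 + (20) = 15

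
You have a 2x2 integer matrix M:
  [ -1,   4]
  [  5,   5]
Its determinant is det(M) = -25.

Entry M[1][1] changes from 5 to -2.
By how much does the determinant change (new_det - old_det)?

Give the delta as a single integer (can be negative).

Cofactor C_11 = -1
Entry delta = -2 - 5 = -7
Det delta = entry_delta * cofactor = -7 * -1 = 7

Answer: 7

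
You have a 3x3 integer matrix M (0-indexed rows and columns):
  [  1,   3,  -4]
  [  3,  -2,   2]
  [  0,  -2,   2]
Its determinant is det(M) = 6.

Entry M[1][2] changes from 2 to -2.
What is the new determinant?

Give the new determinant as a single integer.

Answer: -2

Derivation:
det is linear in row 1: changing M[1][2] by delta changes det by delta * cofactor(1,2).
Cofactor C_12 = (-1)^(1+2) * minor(1,2) = 2
Entry delta = -2 - 2 = -4
Det delta = -4 * 2 = -8
New det = 6 + -8 = -2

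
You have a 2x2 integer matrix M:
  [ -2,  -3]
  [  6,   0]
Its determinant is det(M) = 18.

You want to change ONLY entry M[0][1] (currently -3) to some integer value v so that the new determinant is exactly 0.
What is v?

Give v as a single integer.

Answer: 0

Derivation:
det is linear in entry M[0][1]: det = old_det + (v - -3) * C_01
Cofactor C_01 = -6
Want det = 0: 18 + (v - -3) * -6 = 0
  (v - -3) = -18 / -6 = 3
  v = -3 + (3) = 0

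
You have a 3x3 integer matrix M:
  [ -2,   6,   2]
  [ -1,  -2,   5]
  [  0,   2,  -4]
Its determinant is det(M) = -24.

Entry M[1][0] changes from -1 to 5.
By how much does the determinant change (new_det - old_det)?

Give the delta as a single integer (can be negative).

Answer: 168

Derivation:
Cofactor C_10 = 28
Entry delta = 5 - -1 = 6
Det delta = entry_delta * cofactor = 6 * 28 = 168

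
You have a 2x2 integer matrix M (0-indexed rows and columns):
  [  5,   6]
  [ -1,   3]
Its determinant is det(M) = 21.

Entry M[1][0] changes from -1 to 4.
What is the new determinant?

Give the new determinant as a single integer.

Answer: -9

Derivation:
det is linear in row 1: changing M[1][0] by delta changes det by delta * cofactor(1,0).
Cofactor C_10 = (-1)^(1+0) * minor(1,0) = -6
Entry delta = 4 - -1 = 5
Det delta = 5 * -6 = -30
New det = 21 + -30 = -9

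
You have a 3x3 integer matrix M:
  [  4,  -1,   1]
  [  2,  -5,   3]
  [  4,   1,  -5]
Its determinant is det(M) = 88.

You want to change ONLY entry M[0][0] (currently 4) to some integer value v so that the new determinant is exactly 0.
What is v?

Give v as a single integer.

det is linear in entry M[0][0]: det = old_det + (v - 4) * C_00
Cofactor C_00 = 22
Want det = 0: 88 + (v - 4) * 22 = 0
  (v - 4) = -88 / 22 = -4
  v = 4 + (-4) = 0

Answer: 0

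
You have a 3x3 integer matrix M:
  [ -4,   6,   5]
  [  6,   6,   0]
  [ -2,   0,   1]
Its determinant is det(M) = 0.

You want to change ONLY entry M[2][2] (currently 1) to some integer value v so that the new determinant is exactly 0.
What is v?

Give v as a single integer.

Answer: 1

Derivation:
det is linear in entry M[2][2]: det = old_det + (v - 1) * C_22
Cofactor C_22 = -60
Want det = 0: 0 + (v - 1) * -60 = 0
  (v - 1) = 0 / -60 = 0
  v = 1 + (0) = 1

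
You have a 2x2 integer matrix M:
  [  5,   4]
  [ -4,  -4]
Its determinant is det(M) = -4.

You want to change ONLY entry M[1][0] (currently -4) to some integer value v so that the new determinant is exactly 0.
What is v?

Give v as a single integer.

det is linear in entry M[1][0]: det = old_det + (v - -4) * C_10
Cofactor C_10 = -4
Want det = 0: -4 + (v - -4) * -4 = 0
  (v - -4) = 4 / -4 = -1
  v = -4 + (-1) = -5

Answer: -5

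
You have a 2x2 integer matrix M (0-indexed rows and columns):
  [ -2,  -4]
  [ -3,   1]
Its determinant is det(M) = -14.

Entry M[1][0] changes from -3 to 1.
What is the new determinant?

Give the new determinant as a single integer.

Answer: 2

Derivation:
det is linear in row 1: changing M[1][0] by delta changes det by delta * cofactor(1,0).
Cofactor C_10 = (-1)^(1+0) * minor(1,0) = 4
Entry delta = 1 - -3 = 4
Det delta = 4 * 4 = 16
New det = -14 + 16 = 2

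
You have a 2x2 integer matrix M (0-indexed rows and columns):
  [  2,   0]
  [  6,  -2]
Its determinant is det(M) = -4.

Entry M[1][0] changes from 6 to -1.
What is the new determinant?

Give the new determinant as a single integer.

Answer: -4

Derivation:
det is linear in row 1: changing M[1][0] by delta changes det by delta * cofactor(1,0).
Cofactor C_10 = (-1)^(1+0) * minor(1,0) = 0
Entry delta = -1 - 6 = -7
Det delta = -7 * 0 = 0
New det = -4 + 0 = -4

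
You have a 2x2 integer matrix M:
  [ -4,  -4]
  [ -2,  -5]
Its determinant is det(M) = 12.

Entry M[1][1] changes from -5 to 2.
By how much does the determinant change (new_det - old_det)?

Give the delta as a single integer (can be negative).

Cofactor C_11 = -4
Entry delta = 2 - -5 = 7
Det delta = entry_delta * cofactor = 7 * -4 = -28

Answer: -28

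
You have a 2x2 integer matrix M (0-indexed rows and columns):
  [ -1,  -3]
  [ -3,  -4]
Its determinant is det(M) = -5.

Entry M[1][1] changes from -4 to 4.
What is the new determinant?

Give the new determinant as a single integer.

Answer: -13

Derivation:
det is linear in row 1: changing M[1][1] by delta changes det by delta * cofactor(1,1).
Cofactor C_11 = (-1)^(1+1) * minor(1,1) = -1
Entry delta = 4 - -4 = 8
Det delta = 8 * -1 = -8
New det = -5 + -8 = -13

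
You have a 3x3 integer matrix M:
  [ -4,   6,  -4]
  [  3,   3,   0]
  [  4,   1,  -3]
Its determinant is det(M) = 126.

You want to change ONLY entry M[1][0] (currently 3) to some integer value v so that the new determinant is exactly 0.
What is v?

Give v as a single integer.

det is linear in entry M[1][0]: det = old_det + (v - 3) * C_10
Cofactor C_10 = 14
Want det = 0: 126 + (v - 3) * 14 = 0
  (v - 3) = -126 / 14 = -9
  v = 3 + (-9) = -6

Answer: -6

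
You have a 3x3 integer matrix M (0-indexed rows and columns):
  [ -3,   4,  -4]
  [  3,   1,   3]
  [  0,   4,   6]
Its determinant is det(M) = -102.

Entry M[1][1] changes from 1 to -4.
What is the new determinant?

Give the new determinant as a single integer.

det is linear in row 1: changing M[1][1] by delta changes det by delta * cofactor(1,1).
Cofactor C_11 = (-1)^(1+1) * minor(1,1) = -18
Entry delta = -4 - 1 = -5
Det delta = -5 * -18 = 90
New det = -102 + 90 = -12

Answer: -12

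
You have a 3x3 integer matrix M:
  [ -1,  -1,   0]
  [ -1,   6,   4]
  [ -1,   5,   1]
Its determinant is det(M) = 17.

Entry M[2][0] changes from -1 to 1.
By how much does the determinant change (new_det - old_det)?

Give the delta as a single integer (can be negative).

Answer: -8

Derivation:
Cofactor C_20 = -4
Entry delta = 1 - -1 = 2
Det delta = entry_delta * cofactor = 2 * -4 = -8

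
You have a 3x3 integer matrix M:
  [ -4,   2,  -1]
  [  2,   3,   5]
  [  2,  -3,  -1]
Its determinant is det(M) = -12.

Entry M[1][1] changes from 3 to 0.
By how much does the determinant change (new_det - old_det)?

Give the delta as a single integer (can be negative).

Cofactor C_11 = 6
Entry delta = 0 - 3 = -3
Det delta = entry_delta * cofactor = -3 * 6 = -18

Answer: -18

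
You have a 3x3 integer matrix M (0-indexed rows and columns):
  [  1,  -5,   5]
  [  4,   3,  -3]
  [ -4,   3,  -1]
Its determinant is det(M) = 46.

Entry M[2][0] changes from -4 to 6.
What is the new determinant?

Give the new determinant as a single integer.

Answer: 46

Derivation:
det is linear in row 2: changing M[2][0] by delta changes det by delta * cofactor(2,0).
Cofactor C_20 = (-1)^(2+0) * minor(2,0) = 0
Entry delta = 6 - -4 = 10
Det delta = 10 * 0 = 0
New det = 46 + 0 = 46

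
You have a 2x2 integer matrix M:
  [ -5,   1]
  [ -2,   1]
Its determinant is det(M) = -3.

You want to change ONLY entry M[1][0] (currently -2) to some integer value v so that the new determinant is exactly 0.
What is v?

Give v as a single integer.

det is linear in entry M[1][0]: det = old_det + (v - -2) * C_10
Cofactor C_10 = -1
Want det = 0: -3 + (v - -2) * -1 = 0
  (v - -2) = 3 / -1 = -3
  v = -2 + (-3) = -5

Answer: -5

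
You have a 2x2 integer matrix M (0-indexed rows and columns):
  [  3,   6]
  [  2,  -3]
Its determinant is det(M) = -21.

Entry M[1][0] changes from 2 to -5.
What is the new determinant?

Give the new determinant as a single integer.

Answer: 21

Derivation:
det is linear in row 1: changing M[1][0] by delta changes det by delta * cofactor(1,0).
Cofactor C_10 = (-1)^(1+0) * minor(1,0) = -6
Entry delta = -5 - 2 = -7
Det delta = -7 * -6 = 42
New det = -21 + 42 = 21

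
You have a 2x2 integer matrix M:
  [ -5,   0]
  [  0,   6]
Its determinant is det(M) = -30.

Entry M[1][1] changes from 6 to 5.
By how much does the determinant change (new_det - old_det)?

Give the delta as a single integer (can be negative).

Answer: 5

Derivation:
Cofactor C_11 = -5
Entry delta = 5 - 6 = -1
Det delta = entry_delta * cofactor = -1 * -5 = 5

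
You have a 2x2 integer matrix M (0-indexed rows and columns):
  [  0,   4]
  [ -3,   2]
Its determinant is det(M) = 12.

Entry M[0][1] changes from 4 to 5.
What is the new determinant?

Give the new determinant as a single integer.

det is linear in row 0: changing M[0][1] by delta changes det by delta * cofactor(0,1).
Cofactor C_01 = (-1)^(0+1) * minor(0,1) = 3
Entry delta = 5 - 4 = 1
Det delta = 1 * 3 = 3
New det = 12 + 3 = 15

Answer: 15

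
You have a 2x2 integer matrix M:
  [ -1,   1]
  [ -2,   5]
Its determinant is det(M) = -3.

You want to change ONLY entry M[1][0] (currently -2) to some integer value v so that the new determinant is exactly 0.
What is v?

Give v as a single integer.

det is linear in entry M[1][0]: det = old_det + (v - -2) * C_10
Cofactor C_10 = -1
Want det = 0: -3 + (v - -2) * -1 = 0
  (v - -2) = 3 / -1 = -3
  v = -2 + (-3) = -5

Answer: -5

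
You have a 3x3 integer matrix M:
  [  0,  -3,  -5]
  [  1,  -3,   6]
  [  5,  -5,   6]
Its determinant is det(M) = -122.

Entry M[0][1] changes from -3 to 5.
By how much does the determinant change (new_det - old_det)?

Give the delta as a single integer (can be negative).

Answer: 192

Derivation:
Cofactor C_01 = 24
Entry delta = 5 - -3 = 8
Det delta = entry_delta * cofactor = 8 * 24 = 192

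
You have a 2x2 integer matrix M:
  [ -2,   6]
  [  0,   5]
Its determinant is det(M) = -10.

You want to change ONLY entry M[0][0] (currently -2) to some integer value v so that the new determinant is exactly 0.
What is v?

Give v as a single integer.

Answer: 0

Derivation:
det is linear in entry M[0][0]: det = old_det + (v - -2) * C_00
Cofactor C_00 = 5
Want det = 0: -10 + (v - -2) * 5 = 0
  (v - -2) = 10 / 5 = 2
  v = -2 + (2) = 0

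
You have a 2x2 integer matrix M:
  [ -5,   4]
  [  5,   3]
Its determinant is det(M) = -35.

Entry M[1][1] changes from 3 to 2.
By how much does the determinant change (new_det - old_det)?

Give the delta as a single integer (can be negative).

Cofactor C_11 = -5
Entry delta = 2 - 3 = -1
Det delta = entry_delta * cofactor = -1 * -5 = 5

Answer: 5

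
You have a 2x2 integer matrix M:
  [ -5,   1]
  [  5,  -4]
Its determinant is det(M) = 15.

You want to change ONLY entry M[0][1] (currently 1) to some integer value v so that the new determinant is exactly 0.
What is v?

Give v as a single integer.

Answer: 4

Derivation:
det is linear in entry M[0][1]: det = old_det + (v - 1) * C_01
Cofactor C_01 = -5
Want det = 0: 15 + (v - 1) * -5 = 0
  (v - 1) = -15 / -5 = 3
  v = 1 + (3) = 4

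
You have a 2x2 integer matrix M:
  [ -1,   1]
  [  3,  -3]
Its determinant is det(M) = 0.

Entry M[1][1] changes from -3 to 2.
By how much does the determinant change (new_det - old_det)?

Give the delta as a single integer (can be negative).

Answer: -5

Derivation:
Cofactor C_11 = -1
Entry delta = 2 - -3 = 5
Det delta = entry_delta * cofactor = 5 * -1 = -5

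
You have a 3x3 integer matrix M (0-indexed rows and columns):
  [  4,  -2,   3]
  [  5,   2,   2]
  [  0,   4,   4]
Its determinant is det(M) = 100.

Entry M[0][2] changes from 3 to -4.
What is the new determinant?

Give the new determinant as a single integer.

det is linear in row 0: changing M[0][2] by delta changes det by delta * cofactor(0,2).
Cofactor C_02 = (-1)^(0+2) * minor(0,2) = 20
Entry delta = -4 - 3 = -7
Det delta = -7 * 20 = -140
New det = 100 + -140 = -40

Answer: -40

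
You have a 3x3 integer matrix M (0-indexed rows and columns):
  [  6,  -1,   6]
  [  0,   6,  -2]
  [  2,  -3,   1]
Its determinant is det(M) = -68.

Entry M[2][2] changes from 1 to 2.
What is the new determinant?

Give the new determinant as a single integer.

det is linear in row 2: changing M[2][2] by delta changes det by delta * cofactor(2,2).
Cofactor C_22 = (-1)^(2+2) * minor(2,2) = 36
Entry delta = 2 - 1 = 1
Det delta = 1 * 36 = 36
New det = -68 + 36 = -32

Answer: -32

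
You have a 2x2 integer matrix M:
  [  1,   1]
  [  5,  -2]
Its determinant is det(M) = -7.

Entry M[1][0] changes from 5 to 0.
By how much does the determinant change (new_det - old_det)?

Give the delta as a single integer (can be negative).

Cofactor C_10 = -1
Entry delta = 0 - 5 = -5
Det delta = entry_delta * cofactor = -5 * -1 = 5

Answer: 5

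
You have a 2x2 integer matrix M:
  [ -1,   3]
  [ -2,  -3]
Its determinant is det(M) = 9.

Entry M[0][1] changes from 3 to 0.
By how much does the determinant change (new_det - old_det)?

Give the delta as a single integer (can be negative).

Answer: -6

Derivation:
Cofactor C_01 = 2
Entry delta = 0 - 3 = -3
Det delta = entry_delta * cofactor = -3 * 2 = -6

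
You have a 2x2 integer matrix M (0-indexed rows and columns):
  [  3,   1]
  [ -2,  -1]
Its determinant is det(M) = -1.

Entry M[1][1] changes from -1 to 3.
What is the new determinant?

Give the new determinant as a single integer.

det is linear in row 1: changing M[1][1] by delta changes det by delta * cofactor(1,1).
Cofactor C_11 = (-1)^(1+1) * minor(1,1) = 3
Entry delta = 3 - -1 = 4
Det delta = 4 * 3 = 12
New det = -1 + 12 = 11

Answer: 11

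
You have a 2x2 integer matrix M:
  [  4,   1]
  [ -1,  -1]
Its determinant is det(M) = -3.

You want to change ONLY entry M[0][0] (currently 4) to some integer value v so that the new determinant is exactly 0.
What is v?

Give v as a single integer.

Answer: 1

Derivation:
det is linear in entry M[0][0]: det = old_det + (v - 4) * C_00
Cofactor C_00 = -1
Want det = 0: -3 + (v - 4) * -1 = 0
  (v - 4) = 3 / -1 = -3
  v = 4 + (-3) = 1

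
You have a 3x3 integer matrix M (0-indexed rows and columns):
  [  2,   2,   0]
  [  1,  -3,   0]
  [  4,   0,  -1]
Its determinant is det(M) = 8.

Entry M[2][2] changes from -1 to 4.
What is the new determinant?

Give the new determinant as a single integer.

det is linear in row 2: changing M[2][2] by delta changes det by delta * cofactor(2,2).
Cofactor C_22 = (-1)^(2+2) * minor(2,2) = -8
Entry delta = 4 - -1 = 5
Det delta = 5 * -8 = -40
New det = 8 + -40 = -32

Answer: -32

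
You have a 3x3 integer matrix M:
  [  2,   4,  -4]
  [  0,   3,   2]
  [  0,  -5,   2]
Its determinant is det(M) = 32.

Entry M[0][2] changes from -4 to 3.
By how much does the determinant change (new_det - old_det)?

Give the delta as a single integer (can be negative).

Cofactor C_02 = 0
Entry delta = 3 - -4 = 7
Det delta = entry_delta * cofactor = 7 * 0 = 0

Answer: 0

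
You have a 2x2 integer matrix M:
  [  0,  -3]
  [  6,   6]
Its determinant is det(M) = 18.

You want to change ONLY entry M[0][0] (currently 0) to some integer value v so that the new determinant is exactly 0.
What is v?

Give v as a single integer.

Answer: -3

Derivation:
det is linear in entry M[0][0]: det = old_det + (v - 0) * C_00
Cofactor C_00 = 6
Want det = 0: 18 + (v - 0) * 6 = 0
  (v - 0) = -18 / 6 = -3
  v = 0 + (-3) = -3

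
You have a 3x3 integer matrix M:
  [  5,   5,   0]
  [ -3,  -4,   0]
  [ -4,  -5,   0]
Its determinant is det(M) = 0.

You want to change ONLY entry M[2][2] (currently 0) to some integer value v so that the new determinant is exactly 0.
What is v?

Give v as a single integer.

Answer: 0

Derivation:
det is linear in entry M[2][2]: det = old_det + (v - 0) * C_22
Cofactor C_22 = -5
Want det = 0: 0 + (v - 0) * -5 = 0
  (v - 0) = 0 / -5 = 0
  v = 0 + (0) = 0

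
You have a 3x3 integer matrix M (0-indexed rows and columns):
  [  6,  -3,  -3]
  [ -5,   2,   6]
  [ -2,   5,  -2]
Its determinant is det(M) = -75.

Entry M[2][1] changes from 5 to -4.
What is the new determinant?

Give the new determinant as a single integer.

Answer: 114

Derivation:
det is linear in row 2: changing M[2][1] by delta changes det by delta * cofactor(2,1).
Cofactor C_21 = (-1)^(2+1) * minor(2,1) = -21
Entry delta = -4 - 5 = -9
Det delta = -9 * -21 = 189
New det = -75 + 189 = 114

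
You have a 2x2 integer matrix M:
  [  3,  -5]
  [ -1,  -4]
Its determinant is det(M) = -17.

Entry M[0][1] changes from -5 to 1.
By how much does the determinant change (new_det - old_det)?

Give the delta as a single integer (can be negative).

Answer: 6

Derivation:
Cofactor C_01 = 1
Entry delta = 1 - -5 = 6
Det delta = entry_delta * cofactor = 6 * 1 = 6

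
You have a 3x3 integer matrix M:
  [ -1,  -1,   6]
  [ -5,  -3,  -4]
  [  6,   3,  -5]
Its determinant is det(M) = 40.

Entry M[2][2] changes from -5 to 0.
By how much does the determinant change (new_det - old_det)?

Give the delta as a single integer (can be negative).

Cofactor C_22 = -2
Entry delta = 0 - -5 = 5
Det delta = entry_delta * cofactor = 5 * -2 = -10

Answer: -10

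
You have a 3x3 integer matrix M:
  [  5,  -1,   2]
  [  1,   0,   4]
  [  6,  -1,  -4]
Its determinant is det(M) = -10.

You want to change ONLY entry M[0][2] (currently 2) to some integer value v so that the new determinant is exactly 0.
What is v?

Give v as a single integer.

Answer: -8

Derivation:
det is linear in entry M[0][2]: det = old_det + (v - 2) * C_02
Cofactor C_02 = -1
Want det = 0: -10 + (v - 2) * -1 = 0
  (v - 2) = 10 / -1 = -10
  v = 2 + (-10) = -8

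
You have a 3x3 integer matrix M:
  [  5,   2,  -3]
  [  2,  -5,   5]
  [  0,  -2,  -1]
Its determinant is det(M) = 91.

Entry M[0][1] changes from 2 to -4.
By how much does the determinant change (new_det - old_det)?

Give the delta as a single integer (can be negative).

Cofactor C_01 = 2
Entry delta = -4 - 2 = -6
Det delta = entry_delta * cofactor = -6 * 2 = -12

Answer: -12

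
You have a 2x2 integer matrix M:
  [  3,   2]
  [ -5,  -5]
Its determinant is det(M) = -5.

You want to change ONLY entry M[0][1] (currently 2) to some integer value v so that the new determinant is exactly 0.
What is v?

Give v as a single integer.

Answer: 3

Derivation:
det is linear in entry M[0][1]: det = old_det + (v - 2) * C_01
Cofactor C_01 = 5
Want det = 0: -5 + (v - 2) * 5 = 0
  (v - 2) = 5 / 5 = 1
  v = 2 + (1) = 3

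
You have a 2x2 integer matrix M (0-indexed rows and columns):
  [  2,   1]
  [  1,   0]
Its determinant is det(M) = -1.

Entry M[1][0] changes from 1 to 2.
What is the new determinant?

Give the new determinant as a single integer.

det is linear in row 1: changing M[1][0] by delta changes det by delta * cofactor(1,0).
Cofactor C_10 = (-1)^(1+0) * minor(1,0) = -1
Entry delta = 2 - 1 = 1
Det delta = 1 * -1 = -1
New det = -1 + -1 = -2

Answer: -2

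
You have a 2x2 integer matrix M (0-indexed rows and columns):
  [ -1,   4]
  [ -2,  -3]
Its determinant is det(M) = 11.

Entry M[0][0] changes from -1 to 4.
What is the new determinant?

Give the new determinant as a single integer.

Answer: -4

Derivation:
det is linear in row 0: changing M[0][0] by delta changes det by delta * cofactor(0,0).
Cofactor C_00 = (-1)^(0+0) * minor(0,0) = -3
Entry delta = 4 - -1 = 5
Det delta = 5 * -3 = -15
New det = 11 + -15 = -4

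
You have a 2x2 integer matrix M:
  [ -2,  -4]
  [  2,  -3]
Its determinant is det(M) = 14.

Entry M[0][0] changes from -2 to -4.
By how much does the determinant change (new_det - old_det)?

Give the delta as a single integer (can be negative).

Answer: 6

Derivation:
Cofactor C_00 = -3
Entry delta = -4 - -2 = -2
Det delta = entry_delta * cofactor = -2 * -3 = 6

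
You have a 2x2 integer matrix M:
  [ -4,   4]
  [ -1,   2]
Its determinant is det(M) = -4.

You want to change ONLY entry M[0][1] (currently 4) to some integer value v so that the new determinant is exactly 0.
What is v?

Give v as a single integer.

det is linear in entry M[0][1]: det = old_det + (v - 4) * C_01
Cofactor C_01 = 1
Want det = 0: -4 + (v - 4) * 1 = 0
  (v - 4) = 4 / 1 = 4
  v = 4 + (4) = 8

Answer: 8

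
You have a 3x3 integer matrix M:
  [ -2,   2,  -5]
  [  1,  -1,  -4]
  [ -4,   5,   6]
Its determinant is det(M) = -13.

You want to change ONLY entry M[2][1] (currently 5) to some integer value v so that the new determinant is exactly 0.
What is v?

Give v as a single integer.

det is linear in entry M[2][1]: det = old_det + (v - 5) * C_21
Cofactor C_21 = -13
Want det = 0: -13 + (v - 5) * -13 = 0
  (v - 5) = 13 / -13 = -1
  v = 5 + (-1) = 4

Answer: 4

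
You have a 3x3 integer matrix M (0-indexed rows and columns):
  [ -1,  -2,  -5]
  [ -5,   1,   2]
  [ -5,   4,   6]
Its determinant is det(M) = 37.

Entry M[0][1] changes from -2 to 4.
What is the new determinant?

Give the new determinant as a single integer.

Answer: 157

Derivation:
det is linear in row 0: changing M[0][1] by delta changes det by delta * cofactor(0,1).
Cofactor C_01 = (-1)^(0+1) * minor(0,1) = 20
Entry delta = 4 - -2 = 6
Det delta = 6 * 20 = 120
New det = 37 + 120 = 157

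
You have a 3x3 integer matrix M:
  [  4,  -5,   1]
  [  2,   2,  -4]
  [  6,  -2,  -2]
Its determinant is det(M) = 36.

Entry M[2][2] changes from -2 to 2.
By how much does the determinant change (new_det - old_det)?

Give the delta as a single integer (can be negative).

Cofactor C_22 = 18
Entry delta = 2 - -2 = 4
Det delta = entry_delta * cofactor = 4 * 18 = 72

Answer: 72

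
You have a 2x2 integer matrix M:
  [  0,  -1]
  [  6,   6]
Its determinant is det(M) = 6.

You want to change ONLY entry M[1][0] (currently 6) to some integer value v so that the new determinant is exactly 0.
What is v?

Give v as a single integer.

det is linear in entry M[1][0]: det = old_det + (v - 6) * C_10
Cofactor C_10 = 1
Want det = 0: 6 + (v - 6) * 1 = 0
  (v - 6) = -6 / 1 = -6
  v = 6 + (-6) = 0

Answer: 0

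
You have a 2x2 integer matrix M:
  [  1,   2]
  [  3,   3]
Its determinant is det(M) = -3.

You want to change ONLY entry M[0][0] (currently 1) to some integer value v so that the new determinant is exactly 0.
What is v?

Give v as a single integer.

Answer: 2

Derivation:
det is linear in entry M[0][0]: det = old_det + (v - 1) * C_00
Cofactor C_00 = 3
Want det = 0: -3 + (v - 1) * 3 = 0
  (v - 1) = 3 / 3 = 1
  v = 1 + (1) = 2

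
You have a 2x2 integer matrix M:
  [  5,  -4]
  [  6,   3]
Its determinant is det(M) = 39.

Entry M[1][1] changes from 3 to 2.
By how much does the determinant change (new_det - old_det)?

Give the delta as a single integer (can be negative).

Cofactor C_11 = 5
Entry delta = 2 - 3 = -1
Det delta = entry_delta * cofactor = -1 * 5 = -5

Answer: -5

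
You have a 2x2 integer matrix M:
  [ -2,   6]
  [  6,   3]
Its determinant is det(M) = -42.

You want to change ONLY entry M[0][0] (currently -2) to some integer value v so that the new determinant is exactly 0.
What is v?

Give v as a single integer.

Answer: 12

Derivation:
det is linear in entry M[0][0]: det = old_det + (v - -2) * C_00
Cofactor C_00 = 3
Want det = 0: -42 + (v - -2) * 3 = 0
  (v - -2) = 42 / 3 = 14
  v = -2 + (14) = 12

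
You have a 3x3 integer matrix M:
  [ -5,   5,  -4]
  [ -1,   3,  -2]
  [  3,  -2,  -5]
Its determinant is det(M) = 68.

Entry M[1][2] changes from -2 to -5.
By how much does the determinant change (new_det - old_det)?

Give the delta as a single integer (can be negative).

Cofactor C_12 = 5
Entry delta = -5 - -2 = -3
Det delta = entry_delta * cofactor = -3 * 5 = -15

Answer: -15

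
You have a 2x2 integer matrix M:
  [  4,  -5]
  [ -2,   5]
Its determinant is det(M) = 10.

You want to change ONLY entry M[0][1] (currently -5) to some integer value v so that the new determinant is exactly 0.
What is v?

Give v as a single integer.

det is linear in entry M[0][1]: det = old_det + (v - -5) * C_01
Cofactor C_01 = 2
Want det = 0: 10 + (v - -5) * 2 = 0
  (v - -5) = -10 / 2 = -5
  v = -5 + (-5) = -10

Answer: -10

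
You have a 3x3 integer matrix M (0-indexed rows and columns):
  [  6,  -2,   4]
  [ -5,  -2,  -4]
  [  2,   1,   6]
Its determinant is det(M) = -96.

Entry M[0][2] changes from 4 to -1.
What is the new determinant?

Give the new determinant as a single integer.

det is linear in row 0: changing M[0][2] by delta changes det by delta * cofactor(0,2).
Cofactor C_02 = (-1)^(0+2) * minor(0,2) = -1
Entry delta = -1 - 4 = -5
Det delta = -5 * -1 = 5
New det = -96 + 5 = -91

Answer: -91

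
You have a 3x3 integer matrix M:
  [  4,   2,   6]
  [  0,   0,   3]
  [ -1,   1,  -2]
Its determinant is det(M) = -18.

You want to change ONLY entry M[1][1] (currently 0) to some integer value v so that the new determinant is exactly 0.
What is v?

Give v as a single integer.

det is linear in entry M[1][1]: det = old_det + (v - 0) * C_11
Cofactor C_11 = -2
Want det = 0: -18 + (v - 0) * -2 = 0
  (v - 0) = 18 / -2 = -9
  v = 0 + (-9) = -9

Answer: -9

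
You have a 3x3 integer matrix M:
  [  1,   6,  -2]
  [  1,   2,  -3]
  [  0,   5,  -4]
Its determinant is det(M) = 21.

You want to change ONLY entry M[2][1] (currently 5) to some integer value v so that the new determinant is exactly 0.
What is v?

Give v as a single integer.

det is linear in entry M[2][1]: det = old_det + (v - 5) * C_21
Cofactor C_21 = 1
Want det = 0: 21 + (v - 5) * 1 = 0
  (v - 5) = -21 / 1 = -21
  v = 5 + (-21) = -16

Answer: -16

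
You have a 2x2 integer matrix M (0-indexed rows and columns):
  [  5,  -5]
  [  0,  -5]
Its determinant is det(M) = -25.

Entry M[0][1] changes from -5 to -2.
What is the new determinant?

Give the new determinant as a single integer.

det is linear in row 0: changing M[0][1] by delta changes det by delta * cofactor(0,1).
Cofactor C_01 = (-1)^(0+1) * minor(0,1) = 0
Entry delta = -2 - -5 = 3
Det delta = 3 * 0 = 0
New det = -25 + 0 = -25

Answer: -25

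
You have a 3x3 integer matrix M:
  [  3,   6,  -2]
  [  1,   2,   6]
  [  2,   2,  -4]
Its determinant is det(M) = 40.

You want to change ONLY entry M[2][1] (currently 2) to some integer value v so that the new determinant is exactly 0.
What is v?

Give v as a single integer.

det is linear in entry M[2][1]: det = old_det + (v - 2) * C_21
Cofactor C_21 = -20
Want det = 0: 40 + (v - 2) * -20 = 0
  (v - 2) = -40 / -20 = 2
  v = 2 + (2) = 4

Answer: 4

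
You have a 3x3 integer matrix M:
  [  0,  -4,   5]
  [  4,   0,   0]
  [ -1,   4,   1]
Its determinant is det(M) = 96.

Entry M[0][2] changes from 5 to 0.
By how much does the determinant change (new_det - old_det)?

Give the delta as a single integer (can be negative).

Answer: -80

Derivation:
Cofactor C_02 = 16
Entry delta = 0 - 5 = -5
Det delta = entry_delta * cofactor = -5 * 16 = -80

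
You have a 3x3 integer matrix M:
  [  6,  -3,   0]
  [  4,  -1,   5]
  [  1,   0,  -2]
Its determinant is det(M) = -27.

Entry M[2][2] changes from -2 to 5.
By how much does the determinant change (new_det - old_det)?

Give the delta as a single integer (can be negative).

Cofactor C_22 = 6
Entry delta = 5 - -2 = 7
Det delta = entry_delta * cofactor = 7 * 6 = 42

Answer: 42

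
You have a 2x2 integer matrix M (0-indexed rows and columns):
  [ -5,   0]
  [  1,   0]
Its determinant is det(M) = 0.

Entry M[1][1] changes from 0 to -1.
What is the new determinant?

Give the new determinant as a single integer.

det is linear in row 1: changing M[1][1] by delta changes det by delta * cofactor(1,1).
Cofactor C_11 = (-1)^(1+1) * minor(1,1) = -5
Entry delta = -1 - 0 = -1
Det delta = -1 * -5 = 5
New det = 0 + 5 = 5

Answer: 5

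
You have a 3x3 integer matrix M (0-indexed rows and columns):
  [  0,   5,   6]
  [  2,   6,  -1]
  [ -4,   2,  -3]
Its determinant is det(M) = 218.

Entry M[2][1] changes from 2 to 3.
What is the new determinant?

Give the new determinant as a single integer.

Answer: 230

Derivation:
det is linear in row 2: changing M[2][1] by delta changes det by delta * cofactor(2,1).
Cofactor C_21 = (-1)^(2+1) * minor(2,1) = 12
Entry delta = 3 - 2 = 1
Det delta = 1 * 12 = 12
New det = 218 + 12 = 230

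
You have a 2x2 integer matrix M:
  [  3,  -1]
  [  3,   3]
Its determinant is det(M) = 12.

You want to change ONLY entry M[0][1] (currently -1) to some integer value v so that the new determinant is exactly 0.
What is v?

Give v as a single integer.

det is linear in entry M[0][1]: det = old_det + (v - -1) * C_01
Cofactor C_01 = -3
Want det = 0: 12 + (v - -1) * -3 = 0
  (v - -1) = -12 / -3 = 4
  v = -1 + (4) = 3

Answer: 3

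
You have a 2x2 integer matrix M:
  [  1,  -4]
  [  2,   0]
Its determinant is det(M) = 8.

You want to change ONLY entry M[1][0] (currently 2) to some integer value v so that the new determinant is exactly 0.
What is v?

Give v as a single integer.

Answer: 0

Derivation:
det is linear in entry M[1][0]: det = old_det + (v - 2) * C_10
Cofactor C_10 = 4
Want det = 0: 8 + (v - 2) * 4 = 0
  (v - 2) = -8 / 4 = -2
  v = 2 + (-2) = 0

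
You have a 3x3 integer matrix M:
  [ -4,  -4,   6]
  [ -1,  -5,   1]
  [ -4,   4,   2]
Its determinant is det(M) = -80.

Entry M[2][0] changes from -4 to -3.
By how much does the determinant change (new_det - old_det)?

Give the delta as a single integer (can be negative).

Cofactor C_20 = 26
Entry delta = -3 - -4 = 1
Det delta = entry_delta * cofactor = 1 * 26 = 26

Answer: 26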